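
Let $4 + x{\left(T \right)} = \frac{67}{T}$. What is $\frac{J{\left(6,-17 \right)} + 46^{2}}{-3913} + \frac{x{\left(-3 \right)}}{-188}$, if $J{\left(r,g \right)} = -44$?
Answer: $- \frac{122783}{315276} \approx -0.38945$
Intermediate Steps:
$x{\left(T \right)} = -4 + \frac{67}{T}$
$\frac{J{\left(6,-17 \right)} + 46^{2}}{-3913} + \frac{x{\left(-3 \right)}}{-188} = \frac{-44 + 46^{2}}{-3913} + \frac{-4 + \frac{67}{-3}}{-188} = \left(-44 + 2116\right) \left(- \frac{1}{3913}\right) + \left(-4 + 67 \left(- \frac{1}{3}\right)\right) \left(- \frac{1}{188}\right) = 2072 \left(- \frac{1}{3913}\right) + \left(-4 - \frac{67}{3}\right) \left(- \frac{1}{188}\right) = - \frac{296}{559} - - \frac{79}{564} = - \frac{296}{559} + \frac{79}{564} = - \frac{122783}{315276}$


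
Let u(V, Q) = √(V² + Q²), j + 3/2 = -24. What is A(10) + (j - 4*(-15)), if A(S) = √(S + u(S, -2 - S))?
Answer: 69/2 + √(10 + 2*√61) ≈ 39.562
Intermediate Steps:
j = -51/2 (j = -3/2 - 24 = -51/2 ≈ -25.500)
u(V, Q) = √(Q² + V²)
A(S) = √(S + √(S² + (-2 - S)²)) (A(S) = √(S + √((-2 - S)² + S²)) = √(S + √(S² + (-2 - S)²)))
A(10) + (j - 4*(-15)) = √(10 + √(10² + (2 + 10)²)) + (-51/2 - 4*(-15)) = √(10 + √(100 + 12²)) + (-51/2 + 60) = √(10 + √(100 + 144)) + 69/2 = √(10 + √244) + 69/2 = √(10 + 2*√61) + 69/2 = 69/2 + √(10 + 2*√61)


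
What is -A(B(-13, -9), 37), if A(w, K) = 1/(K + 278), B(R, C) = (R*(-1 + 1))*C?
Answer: -1/315 ≈ -0.0031746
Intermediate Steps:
B(R, C) = 0 (B(R, C) = (R*0)*C = 0*C = 0)
A(w, K) = 1/(278 + K)
-A(B(-13, -9), 37) = -1/(278 + 37) = -1/315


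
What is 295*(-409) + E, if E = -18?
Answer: -120673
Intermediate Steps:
295*(-409) + E = 295*(-409) - 18 = -120655 - 18 = -120673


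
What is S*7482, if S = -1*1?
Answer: -7482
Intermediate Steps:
S = -1
S*7482 = -1*7482 = -7482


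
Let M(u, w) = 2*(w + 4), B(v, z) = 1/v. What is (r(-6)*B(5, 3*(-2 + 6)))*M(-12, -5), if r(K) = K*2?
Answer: 24/5 ≈ 4.8000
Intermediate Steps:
r(K) = 2*K
M(u, w) = 8 + 2*w (M(u, w) = 2*(4 + w) = 8 + 2*w)
(r(-6)*B(5, 3*(-2 + 6)))*M(-12, -5) = ((2*(-6))/5)*(8 + 2*(-5)) = (-12*⅕)*(8 - 10) = -12/5*(-2) = 24/5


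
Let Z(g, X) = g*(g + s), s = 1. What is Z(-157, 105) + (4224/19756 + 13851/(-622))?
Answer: 6833917389/279278 ≈ 24470.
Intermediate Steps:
Z(g, X) = g*(1 + g) (Z(g, X) = g*(g + 1) = g*(1 + g))
Z(-157, 105) + (4224/19756 + 13851/(-622)) = -157*(1 - 157) + (4224/19756 + 13851/(-622)) = -157*(-156) + (4224*(1/19756) + 13851*(-1/622)) = 24492 + (96/449 - 13851/622) = 24492 - 6159387/279278 = 6833917389/279278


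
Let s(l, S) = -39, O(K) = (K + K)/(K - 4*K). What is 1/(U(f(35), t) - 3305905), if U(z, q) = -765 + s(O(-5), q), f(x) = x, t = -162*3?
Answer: -1/3306709 ≈ -3.0242e-7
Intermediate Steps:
O(K) = -⅔ (O(K) = (2*K)/((-3*K)) = (2*K)*(-1/(3*K)) = -⅔)
t = -486
U(z, q) = -804 (U(z, q) = -765 - 39 = -804)
1/(U(f(35), t) - 3305905) = 1/(-804 - 3305905) = 1/(-3306709) = -1/3306709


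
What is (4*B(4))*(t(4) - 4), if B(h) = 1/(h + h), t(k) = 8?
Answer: 2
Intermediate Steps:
B(h) = 1/(2*h)
(4*B(4))*(t(4) - 4) = (4*((½)/4))*(8 - 4) = (4*((½)*(¼)))*4 = (4*(⅛))*4 = (½)*4 = 2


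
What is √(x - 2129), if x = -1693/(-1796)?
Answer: I*√1716073959/898 ≈ 46.131*I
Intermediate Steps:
x = 1693/1796 (x = -1693*(-1/1796) = 1693/1796 ≈ 0.94265)
√(x - 2129) = √(1693/1796 - 2129) = √(-3821991/1796) = I*√1716073959/898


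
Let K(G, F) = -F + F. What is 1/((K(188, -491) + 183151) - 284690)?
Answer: -1/101539 ≈ -9.8484e-6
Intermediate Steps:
K(G, F) = 0
1/((K(188, -491) + 183151) - 284690) = 1/((0 + 183151) - 284690) = 1/(183151 - 284690) = 1/(-101539) = -1/101539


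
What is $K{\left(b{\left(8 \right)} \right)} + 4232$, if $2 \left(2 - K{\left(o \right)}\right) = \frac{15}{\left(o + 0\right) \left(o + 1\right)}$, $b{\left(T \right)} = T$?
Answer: $\frac{203227}{48} \approx 4233.9$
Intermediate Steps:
$K{\left(o \right)} = 2 - \frac{15}{2 o \left(1 + o\right)}$ ($K{\left(o \right)} = 2 - \frac{15 \frac{1}{\left(o + 0\right) \left(o + 1\right)}}{2} = 2 - \frac{15 \frac{1}{o \left(1 + o\right)}}{2} = 2 - \frac{15 \frac{1}{o} \frac{1}{1 + o}}{2} = 2 - \frac{15}{2 o \left(1 + o\right)}$)
$K{\left(b{\left(8 \right)} \right)} + 4232 = \frac{-15 + 4 \cdot 8 + 4 \cdot 8^{2}}{2 \cdot 8 \left(1 + 8\right)} + 4232 = \frac{1}{2} \cdot \frac{1}{8} \cdot \frac{1}{9} \left(-15 + 32 + 4 \cdot 64\right) + 4232 = \frac{1}{2} \cdot \frac{1}{8} \cdot \frac{1}{9} \left(-15 + 32 + 256\right) + 4232 = \frac{1}{2} \cdot \frac{1}{8} \cdot \frac{1}{9} \cdot 273 + 4232 = \frac{91}{48} + 4232 = \frac{203227}{48}$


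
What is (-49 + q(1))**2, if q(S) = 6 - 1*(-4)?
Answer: 1521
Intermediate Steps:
q(S) = 10 (q(S) = 6 + 4 = 10)
(-49 + q(1))**2 = (-49 + 10)**2 = (-39)**2 = 1521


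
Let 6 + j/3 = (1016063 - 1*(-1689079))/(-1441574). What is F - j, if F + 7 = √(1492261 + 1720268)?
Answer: 11986370/720787 + √3212529 ≈ 1809.0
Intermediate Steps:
F = -7 + √3212529 (F = -7 + √(1492261 + 1720268) = -7 + √3212529 ≈ 1785.4)
j = -17031879/720787 (j = -18 + 3*((1016063 - 1*(-1689079))/(-1441574)) = -18 + 3*((1016063 + 1689079)*(-1/1441574)) = -18 + 3*(2705142*(-1/1441574)) = -18 + 3*(-1352571/720787) = -18 - 4057713/720787 = -17031879/720787 ≈ -23.630)
F - j = (-7 + √3212529) - 1*(-17031879/720787) = (-7 + √3212529) + 17031879/720787 = 11986370/720787 + √3212529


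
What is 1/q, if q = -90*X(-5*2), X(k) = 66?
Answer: -1/5940 ≈ -0.00016835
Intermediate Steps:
q = -5940 (q = -90*66 = -5940)
1/q = 1/(-5940) = -1/5940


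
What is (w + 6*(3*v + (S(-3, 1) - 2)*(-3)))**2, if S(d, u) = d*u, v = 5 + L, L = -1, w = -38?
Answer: 15376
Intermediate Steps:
v = 4 (v = 5 - 1 = 4)
(w + 6*(3*v + (S(-3, 1) - 2)*(-3)))**2 = (-38 + 6*(3*4 + (-3*1 - 2)*(-3)))**2 = (-38 + 6*(12 + (-3 - 2)*(-3)))**2 = (-38 + 6*(12 - 5*(-3)))**2 = (-38 + 6*(12 + 15))**2 = (-38 + 6*27)**2 = (-38 + 162)**2 = 124**2 = 15376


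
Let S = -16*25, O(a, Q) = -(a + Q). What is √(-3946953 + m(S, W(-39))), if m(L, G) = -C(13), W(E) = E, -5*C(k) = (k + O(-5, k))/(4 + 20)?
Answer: I*√568361226/12 ≈ 1986.7*I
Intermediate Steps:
O(a, Q) = -Q - a (O(a, Q) = -(Q + a) = -Q - a)
S = -400
C(k) = -1/24 (C(k) = -(k + (-k - 1*(-5)))/(5*(4 + 20)) = -(k + (-k + 5))/(5*24) = -(k + (5 - k))/(5*24) = -1/24)
m(L, G) = 1/24 (m(L, G) = -1*(-1/24) = 1/24)
√(-3946953 + m(S, W(-39))) = √(-3946953 + 1/24) = √(-94726871/24) = I*√568361226/12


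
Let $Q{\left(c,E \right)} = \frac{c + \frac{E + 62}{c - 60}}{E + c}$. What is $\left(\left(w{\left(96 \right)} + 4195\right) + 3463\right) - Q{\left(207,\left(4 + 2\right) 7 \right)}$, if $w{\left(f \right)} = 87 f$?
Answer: $\frac{585983497}{36603} \approx 16009.0$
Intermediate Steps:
$Q{\left(c,E \right)} = \frac{c + \frac{62 + E}{-60 + c}}{E + c}$
$\left(\left(w{\left(96 \right)} + 4195\right) + 3463\right) - Q{\left(207,\left(4 + 2\right) 7 \right)} = \left(\left(87 \cdot 96 + 4195\right) + 3463\right) - \frac{62 + \left(4 + 2\right) 7 + 207^{2} - 12420}{207^{2} - 60 \left(4 + 2\right) 7 - 12420 + \left(4 + 2\right) 7 \cdot 207} = \left(\left(8352 + 4195\right) + 3463\right) - \frac{62 + 6 \cdot 7 + 42849 - 12420}{42849 - 60 \cdot 6 \cdot 7 - 12420 + 6 \cdot 7 \cdot 207} = \left(12547 + 3463\right) - \frac{62 + 42 + 42849 - 12420}{42849 - 2520 - 12420 + 42 \cdot 207} = 16010 - \frac{1}{42849 - 2520 - 12420 + 8694} \cdot 30533 = 16010 - \frac{1}{36603} \cdot 30533 = 16010 - \frac{30533}{36603} = \frac{585983497}{36603}$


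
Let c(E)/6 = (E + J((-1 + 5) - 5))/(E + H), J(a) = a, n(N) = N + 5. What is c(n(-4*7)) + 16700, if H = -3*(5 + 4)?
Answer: 417572/25 ≈ 16703.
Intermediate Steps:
n(N) = 5 + N
H = -27 (H = -3*9 = -27)
c(E) = 6*(-1 + E)/(-27 + E) (c(E) = 6*((E + ((-1 + 5) - 5))/(E - 27)) = 6*((E + (4 - 5))/(-27 + E)) = 6*((E - 1)/(-27 + E)) = 6*((-1 + E)/(-27 + E)) = 6*(-1 + E)/(-27 + E))
c(n(-4*7)) + 16700 = 6*(-1 + (5 - 4*7))/(-27 + (5 - 4*7)) + 16700 = 6*(-1 + (5 - 28))/(-27 + (5 - 28)) + 16700 = 6*(-1 - 23)/(-27 - 23) + 16700 = 6*(-24)/(-50) + 16700 = 6*(-1/50)*(-24) + 16700 = 72/25 + 16700 = 417572/25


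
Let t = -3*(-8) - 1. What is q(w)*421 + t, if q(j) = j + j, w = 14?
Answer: 11811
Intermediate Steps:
t = 23 (t = 24 - 1 = 23)
q(j) = 2*j
q(w)*421 + t = (2*14)*421 + 23 = 28*421 + 23 = 11788 + 23 = 11811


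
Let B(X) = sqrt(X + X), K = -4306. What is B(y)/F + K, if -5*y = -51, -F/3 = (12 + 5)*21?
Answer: -4306 - sqrt(510)/5355 ≈ -4306.0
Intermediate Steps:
F = -1071 (F = -3*(12 + 5)*21 = -51*21 = -3*357 = -1071)
y = 51/5 (y = -1/5*(-51) = 51/5 ≈ 10.200)
B(X) = sqrt(2)*sqrt(X) (B(X) = sqrt(2*X) = sqrt(2)*sqrt(X))
B(y)/F + K = (sqrt(2)*sqrt(51/5))/(-1071) - 4306 = (sqrt(2)*(sqrt(255)/5))*(-1/1071) - 4306 = (sqrt(510)/5)*(-1/1071) - 4306 = -sqrt(510)/5355 - 4306 = -4306 - sqrt(510)/5355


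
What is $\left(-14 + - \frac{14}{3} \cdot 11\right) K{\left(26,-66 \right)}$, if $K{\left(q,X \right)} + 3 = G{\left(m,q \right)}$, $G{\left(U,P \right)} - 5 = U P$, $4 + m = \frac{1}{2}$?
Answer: $\frac{17444}{3} \approx 5814.7$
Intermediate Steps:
$m = - \frac{7}{2}$ ($m = -4 + \frac{1}{2} = - \frac{7}{2} \approx -3.5$)
$G{\left(U,P \right)} = 5 + P U$ ($G{\left(U,P \right)} = 5 + U P = 5 + P U$)
$K{\left(q,X \right)} = 2 - \frac{7 q}{2}$ ($K{\left(q,X \right)} = -3 + \left(5 + q \left(- \frac{7}{2}\right)\right) = -3 - \left(-5 + \frac{7 q}{2}\right) = 2 - \frac{7 q}{2}$)
$\left(-14 + - \frac{14}{3} \cdot 11\right) K{\left(26,-66 \right)} = \left(-14 + - \frac{14}{3} \cdot 11\right) \left(2 - 91\right) = \left(-14 + \left(-14\right) \frac{1}{3} \cdot 11\right) \left(2 - 91\right) = \left(-14 - \frac{154}{3}\right) \left(-89\right) = \left(- \frac{196}{3}\right) \left(-89\right) = \frac{17444}{3}$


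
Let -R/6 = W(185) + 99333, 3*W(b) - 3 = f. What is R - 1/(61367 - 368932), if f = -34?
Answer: -183289055839/307565 ≈ -5.9594e+5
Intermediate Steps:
W(b) = -31/3 (W(b) = 1 + (1/3)*(-34) = 1 - 34/3 = -31/3)
R = -595936 (R = -6*(-31/3 + 99333) = -6*297968/3 = -595936)
R - 1/(61367 - 368932) = -595936 - 1/(61367 - 368932) = -595936 - 1/(-307565) = -595936 - 1*(-1/307565) = -595936 + 1/307565 = -183289055839/307565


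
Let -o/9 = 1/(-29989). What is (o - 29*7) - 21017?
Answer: -636366571/29989 ≈ -21220.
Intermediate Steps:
o = 9/29989 (o = -9/(-29989) = -9*(-1/29989) = 9/29989 ≈ 0.00030011)
(o - 29*7) - 21017 = (9/29989 - 29*7) - 21017 = (9/29989 - 203) - 21017 = -6087758/29989 - 21017 = -636366571/29989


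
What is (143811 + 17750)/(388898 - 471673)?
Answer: -161561/82775 ≈ -1.9518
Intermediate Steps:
(143811 + 17750)/(388898 - 471673) = 161561/(-82775) = 161561*(-1/82775) = -161561/82775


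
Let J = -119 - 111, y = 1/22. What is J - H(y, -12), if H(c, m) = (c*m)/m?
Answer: -5061/22 ≈ -230.05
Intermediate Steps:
y = 1/22 ≈ 0.045455
J = -230
H(c, m) = c
J - H(y, -12) = -230 - 1*1/22 = -230 - 1/22 = -5061/22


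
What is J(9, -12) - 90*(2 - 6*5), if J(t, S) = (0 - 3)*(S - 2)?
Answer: 2562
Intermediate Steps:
J(t, S) = 6 - 3*S (J(t, S) = -3*(-2 + S) = 6 - 3*S)
J(9, -12) - 90*(2 - 6*5) = (6 - 3*(-12)) - 90*(2 - 6*5) = (6 + 36) - 90*(2 - 30) = 42 - 90*(-28) = 42 + 2520 = 2562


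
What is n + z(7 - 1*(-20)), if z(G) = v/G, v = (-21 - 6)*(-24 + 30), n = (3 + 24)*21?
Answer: 561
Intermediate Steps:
n = 567 (n = 27*21 = 567)
v = -162 (v = -27*6 = -162)
z(G) = -162/G
n + z(7 - 1*(-20)) = 567 - 162/(7 - 1*(-20)) = 567 - 162/(7 + 20) = 567 - 162/27 = 567 - 162*1/27 = 567 - 6 = 561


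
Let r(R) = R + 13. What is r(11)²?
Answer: 576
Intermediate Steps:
r(R) = 13 + R
r(11)² = (13 + 11)² = 24² = 576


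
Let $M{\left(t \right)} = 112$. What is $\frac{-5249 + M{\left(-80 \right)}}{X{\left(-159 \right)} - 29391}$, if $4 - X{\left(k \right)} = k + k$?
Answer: $\frac{5137}{29069} \approx 0.17672$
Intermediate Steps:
$X{\left(k \right)} = 4 - 2 k$ ($X{\left(k \right)} = 4 - \left(k + k\right) = 4 - 2 k$)
$\frac{-5249 + M{\left(-80 \right)}}{X{\left(-159 \right)} - 29391} = \frac{-5249 + 112}{\left(4 - -318\right) - 29391} = - \frac{5137}{\left(4 + 318\right) - 29391} = - \frac{5137}{322 - 29391} = - \frac{5137}{-29069} = \left(-5137\right) \left(- \frac{1}{29069}\right) = \frac{5137}{29069}$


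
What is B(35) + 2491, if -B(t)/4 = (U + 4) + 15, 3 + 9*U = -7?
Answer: 21775/9 ≈ 2419.4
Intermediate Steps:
U = -10/9 (U = -1/3 + (1/9)*(-7) = -1/3 - 7/9 = -10/9 ≈ -1.1111)
B(t) = -644/9 (B(t) = -4*((-10/9 + 4) + 15) = -4*(26/9 + 15) = -4*161/9 = -644/9)
B(35) + 2491 = -644/9 + 2491 = 21775/9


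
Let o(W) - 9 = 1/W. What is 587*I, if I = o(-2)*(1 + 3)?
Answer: 19958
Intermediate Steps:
o(W) = 9 + 1/W
I = 34 (I = (9 + 1/(-2))*(1 + 3) = (9 - ½)*4 = (17/2)*4 = 34)
587*I = 587*34 = 19958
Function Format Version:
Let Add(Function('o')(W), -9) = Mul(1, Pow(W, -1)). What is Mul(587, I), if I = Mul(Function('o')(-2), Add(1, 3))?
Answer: 19958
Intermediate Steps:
Function('o')(W) = Add(9, Pow(W, -1)) (Function('o')(W) = Add(9, Mul(1, Pow(W, -1))) = Add(9, Pow(W, -1)))
I = 34 (I = Mul(Add(9, Pow(-2, -1)), Add(1, 3)) = Mul(Add(9, Rational(-1, 2)), 4) = Mul(Rational(17, 2), 4) = 34)
Mul(587, I) = Mul(587, 34) = 19958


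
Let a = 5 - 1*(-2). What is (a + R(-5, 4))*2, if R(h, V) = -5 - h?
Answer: 14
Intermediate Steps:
a = 7 (a = 5 + 2 = 7)
(a + R(-5, 4))*2 = (7 + (-5 - 1*(-5)))*2 = (7 + (-5 + 5))*2 = (7 + 0)*2 = 7*2 = 14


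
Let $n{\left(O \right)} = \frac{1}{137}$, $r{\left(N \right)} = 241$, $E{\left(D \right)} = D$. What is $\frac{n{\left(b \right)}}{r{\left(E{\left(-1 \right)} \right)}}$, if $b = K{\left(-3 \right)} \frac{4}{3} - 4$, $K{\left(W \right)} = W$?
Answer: $\frac{1}{33017} \approx 3.0287 \cdot 10^{-5}$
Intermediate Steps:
$b = -8$ ($b = - 3 \cdot \frac{4}{3} - 4 = - 3 \cdot 4 \cdot \frac{1}{3} - 4 = \left(-3\right) \frac{4}{3} - 4 = -4 - 4 = -8$)
$n{\left(O \right)} = \frac{1}{137}$
$\frac{n{\left(b \right)}}{r{\left(E{\left(-1 \right)} \right)}} = \frac{1}{137 \cdot 241} = \frac{1}{137} \cdot \frac{1}{241} = \frac{1}{33017}$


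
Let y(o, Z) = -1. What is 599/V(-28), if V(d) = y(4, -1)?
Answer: -599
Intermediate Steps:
V(d) = -1
599/V(-28) = 599/(-1) = 599*(-1) = -599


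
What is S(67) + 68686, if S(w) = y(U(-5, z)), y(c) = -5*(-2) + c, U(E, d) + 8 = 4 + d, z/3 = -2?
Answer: 68686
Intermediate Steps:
z = -6 (z = 3*(-2) = -6)
U(E, d) = -4 + d (U(E, d) = -8 + (4 + d) = -4 + d)
y(c) = 10 + c
S(w) = 0 (S(w) = 10 + (-4 - 6) = 10 - 10 = 0)
S(67) + 68686 = 0 + 68686 = 68686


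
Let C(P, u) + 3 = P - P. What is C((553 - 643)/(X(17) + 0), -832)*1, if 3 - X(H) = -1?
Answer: -3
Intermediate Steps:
X(H) = 4 (X(H) = 3 - 1*(-1) = 3 + 1 = 4)
C(P, u) = -3 (C(P, u) = -3 + (P - P) = -3 + 0 = -3)
C((553 - 643)/(X(17) + 0), -832)*1 = -3*1 = -3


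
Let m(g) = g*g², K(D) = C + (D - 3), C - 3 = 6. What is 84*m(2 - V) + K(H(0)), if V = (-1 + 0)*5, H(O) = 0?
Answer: 28818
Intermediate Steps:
C = 9 (C = 3 + 6 = 9)
V = -5 (V = -1*5 = -5)
K(D) = 6 + D (K(D) = 9 + (D - 3) = 9 + (-3 + D) = 6 + D)
m(g) = g³
84*m(2 - V) + K(H(0)) = 84*(2 - 1*(-5))³ + (6 + 0) = 84*(2 + 5)³ + 6 = 84*7³ + 6 = 84*343 + 6 = 28812 + 6 = 28818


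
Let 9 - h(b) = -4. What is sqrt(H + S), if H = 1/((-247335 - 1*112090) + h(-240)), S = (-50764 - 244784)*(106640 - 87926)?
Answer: I*sqrt(178615771983210980445)/179706 ≈ 74370.0*I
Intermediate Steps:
h(b) = 13 (h(b) = 9 - 1*(-4) = 9 + 4 = 13)
S = -5530885272 (S = -295548*18714 = -5530885272)
H = -1/359412 (H = 1/((-247335 - 1*112090) + 13) = 1/((-247335 - 112090) + 13) = 1/(-359425 + 13) = 1/(-359412) = -1/359412 ≈ -2.7823e-6)
sqrt(H + S) = sqrt(-1/359412 - 5530885272) = sqrt(-1987866537380065/359412) = I*sqrt(178615771983210980445)/179706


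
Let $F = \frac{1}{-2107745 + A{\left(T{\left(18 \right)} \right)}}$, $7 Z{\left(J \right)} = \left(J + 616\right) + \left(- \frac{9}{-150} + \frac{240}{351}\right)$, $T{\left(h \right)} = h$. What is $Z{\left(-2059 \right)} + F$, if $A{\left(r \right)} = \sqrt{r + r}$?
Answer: $- \frac{17783413424011}{86311912050} \approx -206.04$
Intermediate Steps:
$A{\left(r \right)} = \sqrt{2} \sqrt{r}$ ($A{\left(r \right)} = \sqrt{2 r} = \sqrt{2} \sqrt{r}$)
$Z{\left(J \right)} = \frac{3607951}{40950} + \frac{J}{7}$ ($Z{\left(J \right)} = \frac{\left(J + 616\right) + \left(- \frac{9}{-150} + \frac{240}{351}\right)}{7} = \frac{\left(616 + J\right) + \left(\left(-9\right) \left(- \frac{1}{150}\right) + 240 \cdot \frac{1}{351}\right)}{7} = \frac{\left(616 + J\right) + \left(\frac{3}{50} + \frac{80}{117}\right)}{7} = \frac{\left(616 + J\right) + \frac{4351}{5850}}{7} = \frac{\frac{3607951}{5850} + J}{7} = \frac{3607951}{40950} + \frac{J}{7}$)
$F = - \frac{1}{2107739}$ ($F = \frac{1}{-2107745 + \sqrt{2} \sqrt{18}} = \frac{1}{-2107745 + \sqrt{2} \cdot 3 \sqrt{2}} = \frac{1}{-2107745 + 6} = \frac{1}{-2107739} = - \frac{1}{2107739} \approx -4.7444 \cdot 10^{-7}$)
$Z{\left(-2059 \right)} + F = \left(\frac{3607951}{40950} + \frac{1}{7} \left(-2059\right)\right) - \frac{1}{2107739} = \left(\frac{3607951}{40950} - \frac{2059}{7}\right) - \frac{1}{2107739} = - \frac{8437199}{40950} - \frac{1}{2107739} = - \frac{17783413424011}{86311912050}$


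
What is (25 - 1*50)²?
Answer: 625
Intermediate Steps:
(25 - 1*50)² = (25 - 50)² = (-25)² = 625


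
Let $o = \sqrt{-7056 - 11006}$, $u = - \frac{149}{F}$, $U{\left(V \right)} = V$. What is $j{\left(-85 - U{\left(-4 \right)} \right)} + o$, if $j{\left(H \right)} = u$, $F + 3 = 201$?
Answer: $- \frac{149}{198} + i \sqrt{18062} \approx -0.75253 + 134.4 i$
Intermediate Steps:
$F = 198$ ($F = -3 + 201 = 198$)
$u = - \frac{149}{198} \approx -0.75253$
$j{\left(H \right)} = - \frac{149}{198}$
$o = i \sqrt{18062}$ ($o = \sqrt{-18062} = i \sqrt{18062} \approx 134.4 i$)
$j{\left(-85 - U{\left(-4 \right)} \right)} + o = - \frac{149}{198} + i \sqrt{18062}$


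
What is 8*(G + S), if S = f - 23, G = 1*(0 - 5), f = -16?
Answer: -352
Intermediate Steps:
G = -5 (G = 1*(-5) = -5)
S = -39 (S = -16 - 23 = -39)
8*(G + S) = 8*(-5 - 39) = 8*(-44) = -352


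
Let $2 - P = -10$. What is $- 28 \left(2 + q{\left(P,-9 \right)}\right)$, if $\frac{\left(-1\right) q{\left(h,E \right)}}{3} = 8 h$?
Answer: $8008$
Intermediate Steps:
$P = 12$ ($P = 2 - -10 = 2 + 10 = 12$)
$q{\left(h,E \right)} = - 24 h$ ($q{\left(h,E \right)} = - 3 \cdot 8 h = - 24 h$)
$- 28 \left(2 + q{\left(P,-9 \right)}\right) = - 28 \left(2 - 288\right) = \left(-28\right) \left(-286\right) = 8008$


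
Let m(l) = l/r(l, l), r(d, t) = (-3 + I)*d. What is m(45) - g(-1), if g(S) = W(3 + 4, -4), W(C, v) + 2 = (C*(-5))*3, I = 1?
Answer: 213/2 ≈ 106.50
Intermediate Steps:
r(d, t) = -2*d (r(d, t) = (-3 + 1)*d = -2*d)
m(l) = -½ (m(l) = l/((-2*l)) = l*(-1/(2*l)) = -½)
W(C, v) = -2 - 15*C (W(C, v) = -2 + (C*(-5))*3 = -2 - 5*C*3 = -2 - 15*C)
g(S) = -107 (g(S) = -2 - 15*(3 + 4) = -2 - 15*7 = -2 - 105 = -107)
m(45) - g(-1) = -½ - 1*(-107) = -½ + 107 = 213/2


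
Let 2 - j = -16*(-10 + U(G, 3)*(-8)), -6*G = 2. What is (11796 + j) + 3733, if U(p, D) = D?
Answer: 14987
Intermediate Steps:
G = -1/3 (G = -1/6*2 = -1/3 ≈ -0.33333)
j = -542 (j = 2 - (-16)*(-10 + 3*(-8)) = 2 - (-16)*(-10 - 24) = 2 - (-16)*(-34) = 2 - 1*544 = 2 - 544 = -542)
(11796 + j) + 3733 = (11796 - 542) + 3733 = 11254 + 3733 = 14987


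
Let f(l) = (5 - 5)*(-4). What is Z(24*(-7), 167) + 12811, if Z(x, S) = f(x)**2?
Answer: 12811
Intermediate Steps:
f(l) = 0 (f(l) = 0*(-4) = 0)
Z(x, S) = 0 (Z(x, S) = 0**2 = 0)
Z(24*(-7), 167) + 12811 = 0 + 12811 = 12811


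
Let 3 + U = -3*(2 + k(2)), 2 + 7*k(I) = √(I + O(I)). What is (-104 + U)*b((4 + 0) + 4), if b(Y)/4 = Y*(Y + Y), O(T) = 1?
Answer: -401920/7 - 1536*√3/7 ≈ -57797.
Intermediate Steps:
b(Y) = 8*Y² (b(Y) = 4*(Y*(Y + Y)) = 4*(Y*(2*Y)) = 4*(2*Y²) = 8*Y²)
k(I) = -2/7 + √(1 + I)/7 (k(I) = -2/7 + √(I + 1)/7 = -2/7 + √(1 + I)/7)
U = -57/7 - 3*√3/7 (U = -3 - 3*(2 + (-2/7 + √(1 + 2)/7)) = -3 - 3*(2 + (-2/7 + √3/7)) = -3 - 3*(12/7 + √3/7) = -3 + (-36/7 - 3*√3/7) = -57/7 - 3*√3/7 ≈ -8.8852)
(-104 + U)*b((4 + 0) + 4) = (-104 + (-57/7 - 3*√3/7))*(8*((4 + 0) + 4)²) = (-785/7 - 3*√3/7)*(8*(4 + 4)²) = (-785/7 - 3*√3/7)*(8*8²) = (-785/7 - 3*√3/7)*(8*64) = (-785/7 - 3*√3/7)*512 = -401920/7 - 1536*√3/7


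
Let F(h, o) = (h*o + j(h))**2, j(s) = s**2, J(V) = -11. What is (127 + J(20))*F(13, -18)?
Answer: 490100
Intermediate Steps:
F(h, o) = (h**2 + h*o)**2 (F(h, o) = (h*o + h**2)**2 = (h**2 + h*o)**2)
(127 + J(20))*F(13, -18) = (127 - 11)*(13**2*(13 - 18)**2) = 116*(169*(-5)**2) = 116*(169*25) = 116*4225 = 490100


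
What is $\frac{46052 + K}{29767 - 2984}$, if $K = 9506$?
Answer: $\frac{55558}{26783} \approx 2.0744$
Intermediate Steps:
$\frac{46052 + K}{29767 - 2984} = \frac{46052 + 9506}{29767 - 2984} = \frac{55558}{26783}$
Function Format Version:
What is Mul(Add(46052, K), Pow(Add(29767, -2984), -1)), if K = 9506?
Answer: Rational(55558, 26783) ≈ 2.0744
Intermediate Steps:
Mul(Add(46052, K), Pow(Add(29767, -2984), -1)) = Mul(Add(46052, 9506), Pow(Add(29767, -2984), -1)) = Mul(55558, Pow(26783, -1)) = Mul(55558, Rational(1, 26783)) = Rational(55558, 26783)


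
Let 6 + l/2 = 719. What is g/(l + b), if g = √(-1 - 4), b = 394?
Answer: I*√5/1820 ≈ 0.0012286*I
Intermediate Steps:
l = 1426 (l = -12 + 2*719 = -12 + 1438 = 1426)
g = I*√5 (g = √(-5) = I*√5 ≈ 2.2361*I)
g/(l + b) = (I*√5)/(1426 + 394) = (I*√5)/1820 = I*√5/1820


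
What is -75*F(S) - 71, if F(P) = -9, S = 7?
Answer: 604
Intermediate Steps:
-75*F(S) - 71 = -75*(-9) - 71 = 675 - 71 = 604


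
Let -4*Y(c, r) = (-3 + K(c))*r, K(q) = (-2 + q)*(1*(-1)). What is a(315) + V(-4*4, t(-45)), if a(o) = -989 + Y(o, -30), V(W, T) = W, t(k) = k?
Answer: -3375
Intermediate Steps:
K(q) = 2 - q (K(q) = (-2 + q)*(-1) = 2 - q)
Y(c, r) = -r*(-1 - c)/4 (Y(c, r) = -(-3 + (2 - c))*r/4 = -(-1 - c)*r/4 = -r*(-1 - c)/4)
a(o) = -1993/2 - 15*o/2 (a(o) = -989 + (¼)*(-30)*(1 + o) = -989 + (-15/2 - 15*o/2) = -1993/2 - 15*o/2)
a(315) + V(-4*4, t(-45)) = (-1993/2 - 15/2*315) - 4*4 = (-1993/2 - 4725/2) - 16 = -3359 - 16 = -3375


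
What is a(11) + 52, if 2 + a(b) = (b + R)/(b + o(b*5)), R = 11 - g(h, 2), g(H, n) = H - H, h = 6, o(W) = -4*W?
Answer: 948/19 ≈ 49.895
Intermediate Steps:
g(H, n) = 0
R = 11 (R = 11 - 1*0 = 11 + 0 = 11)
a(b) = -2 - (11 + b)/(19*b) (a(b) = -2 + (b + 11)/(b - 4*b*5) = -2 + (11 + b)/(b - 20*b) = -2 + (11 + b)/((-19*b)) = -2 + (11 + b)*(-1/(19*b)) = -2 - (11 + b)/(19*b))
a(11) + 52 = (1/19)*(-11 - 39*11)/11 + 52 = (1/19)*(1/11)*(-11 - 429) + 52 = (1/19)*(1/11)*(-440) + 52 = -40/19 + 52 = 948/19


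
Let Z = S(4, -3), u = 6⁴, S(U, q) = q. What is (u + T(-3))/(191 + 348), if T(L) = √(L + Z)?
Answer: 1296/539 + I*√6/539 ≈ 2.4045 + 0.0045445*I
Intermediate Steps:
u = 1296
Z = -3
T(L) = √(-3 + L) (T(L) = √(L - 3) = √(-3 + L))
(u + T(-3))/(191 + 348) = (1296 + √(-3 - 3))/(191 + 348) = (1296 + √(-6))/539 = (1296 + I*√6)*(1/539) = 1296/539 + I*√6/539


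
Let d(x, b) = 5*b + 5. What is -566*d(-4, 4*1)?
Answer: -14150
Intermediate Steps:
d(x, b) = 5 + 5*b
-566*d(-4, 4*1) = -566*(5 + 5*(4*1)) = -566*(5 + 5*4) = -566*(5 + 20) = -566*25 = -14150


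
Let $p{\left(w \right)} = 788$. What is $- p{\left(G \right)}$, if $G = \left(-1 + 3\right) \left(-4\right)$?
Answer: $-788$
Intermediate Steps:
$G = -8$ ($G = 2 \left(-4\right) = -8$)
$- p{\left(G \right)} = \left(-1\right) 788 = -788$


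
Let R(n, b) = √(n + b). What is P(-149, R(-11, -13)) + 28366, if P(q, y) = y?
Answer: 28366 + 2*I*√6 ≈ 28366.0 + 4.899*I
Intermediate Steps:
R(n, b) = √(b + n)
P(-149, R(-11, -13)) + 28366 = √(-13 - 11) + 28366 = √(-24) + 28366 = 2*I*√6 + 28366 = 28366 + 2*I*√6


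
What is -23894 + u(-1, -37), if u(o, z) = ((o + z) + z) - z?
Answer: -23932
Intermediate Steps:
u(o, z) = o + z (u(o, z) = (o + 2*z) - z = o + z)
-23894 + u(-1, -37) = -23894 + (-1 - 37) = -23894 - 38 = -23932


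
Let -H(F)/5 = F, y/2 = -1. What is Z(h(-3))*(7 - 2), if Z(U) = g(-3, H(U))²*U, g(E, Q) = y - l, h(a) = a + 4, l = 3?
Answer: 125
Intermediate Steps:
y = -2 (y = 2*(-1) = -2)
h(a) = 4 + a
H(F) = -5*F
g(E, Q) = -5 (g(E, Q) = -2 - 1*3 = -2 - 3 = -5)
Z(U) = 25*U (Z(U) = (-5)²*U = 25*U)
Z(h(-3))*(7 - 2) = (25*(4 - 3))*(7 - 2) = (25*1)*5 = 25*5 = 125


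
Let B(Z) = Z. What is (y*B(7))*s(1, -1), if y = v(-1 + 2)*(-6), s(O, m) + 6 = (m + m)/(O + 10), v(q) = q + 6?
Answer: 19992/11 ≈ 1817.5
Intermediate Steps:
v(q) = 6 + q
s(O, m) = -6 + 2*m/(10 + O) (s(O, m) = -6 + (m + m)/(O + 10) = -6 + (2*m)/(10 + O) = -6 + 2*m/(10 + O))
y = -42 (y = (6 + (-1 + 2))*(-6) = (6 + 1)*(-6) = 7*(-6) = -42)
(y*B(7))*s(1, -1) = (-42*7)*(2*(-30 - 1 - 3*1)/(10 + 1)) = -588*(-30 - 1 - 3)/11 = -588*(-34)/11 = -294*(-68/11) = 19992/11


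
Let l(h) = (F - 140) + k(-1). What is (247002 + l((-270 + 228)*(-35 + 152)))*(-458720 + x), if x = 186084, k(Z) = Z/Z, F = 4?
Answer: -67304831412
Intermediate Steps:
k(Z) = 1
l(h) = -135 (l(h) = (4 - 140) + 1 = -136 + 1 = -135)
(247002 + l((-270 + 228)*(-35 + 152)))*(-458720 + x) = (247002 - 135)*(-458720 + 186084) = 246867*(-272636) = -67304831412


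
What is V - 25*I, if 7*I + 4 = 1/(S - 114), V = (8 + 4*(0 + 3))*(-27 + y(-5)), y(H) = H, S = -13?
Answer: -556235/889 ≈ -625.69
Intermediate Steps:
V = -640 (V = (8 + 4*(0 + 3))*(-27 - 5) = (8 + 4*3)*(-32) = (8 + 12)*(-32) = 20*(-32) = -640)
I = -509/889 (I = -4/7 + 1/(7*(-13 - 114)) = -4/7 + (⅐)/(-127) = -4/7 + (⅐)*(-1/127) = -4/7 - 1/889 = -509/889 ≈ -0.57255)
V - 25*I = -640 - 25*(-509/889) = -640 + 12725/889 = -556235/889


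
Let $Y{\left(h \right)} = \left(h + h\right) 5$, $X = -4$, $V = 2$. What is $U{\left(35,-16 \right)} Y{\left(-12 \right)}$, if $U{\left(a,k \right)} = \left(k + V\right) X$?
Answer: $-6720$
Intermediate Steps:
$U{\left(a,k \right)} = -8 - 4 k$ ($U{\left(a,k \right)} = \left(k + 2\right) \left(-4\right) = \left(2 + k\right) \left(-4\right) = -8 - 4 k$)
$Y{\left(h \right)} = 10 h$ ($Y{\left(h \right)} = 2 h 5 = 10 h$)
$U{\left(35,-16 \right)} Y{\left(-12 \right)} = \left(-8 - -64\right) 10 \left(-12\right) = \left(-8 + 64\right) \left(-120\right) = 56 \left(-120\right) = -6720$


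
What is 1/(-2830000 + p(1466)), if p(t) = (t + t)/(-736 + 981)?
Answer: -245/693347068 ≈ -3.5336e-7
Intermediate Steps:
p(t) = 2*t/245 (p(t) = (2*t)/245 = (2*t)*(1/245) = 2*t/245)
1/(-2830000 + p(1466)) = 1/(-2830000 + (2/245)*1466) = 1/(-2830000 + 2932/245) = 1/(-693347068/245) = -245/693347068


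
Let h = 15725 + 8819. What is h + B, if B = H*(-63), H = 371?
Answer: 1171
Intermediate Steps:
B = -23373 (B = 371*(-63) = -23373)
h = 24544
h + B = 24544 - 23373 = 1171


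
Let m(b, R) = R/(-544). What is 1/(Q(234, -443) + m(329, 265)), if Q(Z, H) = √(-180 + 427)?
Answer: 144160/73025967 + 295936*√247/73025967 ≈ 0.065664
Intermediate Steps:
m(b, R) = -R/544 (m(b, R) = R*(-1/544) = -R/544)
Q(Z, H) = √247
1/(Q(234, -443) + m(329, 265)) = 1/(√247 - 1/544*265) = 1/(√247 - 265/544) = 1/(-265/544 + √247)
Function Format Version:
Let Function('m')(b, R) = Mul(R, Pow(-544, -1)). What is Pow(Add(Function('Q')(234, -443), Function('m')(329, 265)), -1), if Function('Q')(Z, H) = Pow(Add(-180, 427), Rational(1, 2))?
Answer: Add(Rational(144160, 73025967), Mul(Rational(295936, 73025967), Pow(247, Rational(1, 2)))) ≈ 0.065664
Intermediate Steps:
Function('m')(b, R) = Mul(Rational(-1, 544), R) (Function('m')(b, R) = Mul(R, Rational(-1, 544)) = Mul(Rational(-1, 544), R))
Function('Q')(Z, H) = Pow(247, Rational(1, 2))
Pow(Add(Function('Q')(234, -443), Function('m')(329, 265)), -1) = Pow(Add(Pow(247, Rational(1, 2)), Mul(Rational(-1, 544), 265)), -1) = Pow(Add(Pow(247, Rational(1, 2)), Rational(-265, 544)), -1) = Pow(Add(Rational(-265, 544), Pow(247, Rational(1, 2))), -1)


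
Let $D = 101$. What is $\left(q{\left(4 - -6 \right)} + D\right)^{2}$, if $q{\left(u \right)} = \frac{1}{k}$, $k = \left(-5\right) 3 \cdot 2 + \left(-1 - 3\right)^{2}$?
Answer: $\frac{1996569}{196} \approx 10187.0$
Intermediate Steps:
$k = -14$ ($k = \left(-15\right) 2 + \left(-4\right)^{2} = -30 + 16 = -14$)
$q{\left(u \right)} = - \frac{1}{14}$ ($q{\left(u \right)} = \frac{1}{-14} = - \frac{1}{14}$)
$\left(q{\left(4 - -6 \right)} + D\right)^{2} = \left(- \frac{1}{14} + 101\right)^{2} = \left(\frac{1413}{14}\right)^{2} = \frac{1996569}{196}$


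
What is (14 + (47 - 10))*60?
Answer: 3060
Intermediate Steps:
(14 + (47 - 10))*60 = (14 + 37)*60 = 51*60 = 3060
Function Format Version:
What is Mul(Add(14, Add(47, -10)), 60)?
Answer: 3060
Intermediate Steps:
Mul(Add(14, Add(47, -10)), 60) = Mul(Add(14, 37), 60) = Mul(51, 60) = 3060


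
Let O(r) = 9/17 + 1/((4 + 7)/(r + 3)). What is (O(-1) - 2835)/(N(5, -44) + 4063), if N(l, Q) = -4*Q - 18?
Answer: -75716/112761 ≈ -0.67147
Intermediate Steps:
O(r) = 150/187 + r/11 (O(r) = 9*(1/17) + 1/(11/(3 + r)) = 9/17 + 1*(3/11 + r/11) = 9/17 + (3/11 + r/11) = 150/187 + r/11)
N(l, Q) = -18 - 4*Q
(O(-1) - 2835)/(N(5, -44) + 4063) = ((150/187 + (1/11)*(-1)) - 2835)/((-18 - 4*(-44)) + 4063) = ((150/187 - 1/11) - 2835)/((-18 + 176) + 4063) = (133/187 - 2835)/(158 + 4063) = -530012/187/4221 = -530012/187*1/4221 = -75716/112761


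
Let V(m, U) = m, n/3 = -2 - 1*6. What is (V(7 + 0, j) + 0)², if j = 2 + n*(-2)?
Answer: 49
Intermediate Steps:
n = -24 (n = 3*(-2 - 1*6) = 3*(-2 - 6) = 3*(-8) = -24)
j = 50 (j = 2 - 24*(-2) = 2 + 48 = 50)
(V(7 + 0, j) + 0)² = ((7 + 0) + 0)² = (7 + 0)² = 7² = 49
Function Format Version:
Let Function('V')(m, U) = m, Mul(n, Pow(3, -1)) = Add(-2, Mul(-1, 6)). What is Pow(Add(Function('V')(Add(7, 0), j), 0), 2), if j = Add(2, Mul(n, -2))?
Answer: 49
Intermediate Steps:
n = -24 (n = Mul(3, Add(-2, Mul(-1, 6))) = Mul(3, Add(-2, -6)) = Mul(3, -8) = -24)
j = 50 (j = Add(2, Mul(-24, -2)) = Add(2, 48) = 50)
Pow(Add(Function('V')(Add(7, 0), j), 0), 2) = Pow(Add(Add(7, 0), 0), 2) = Pow(Add(7, 0), 2) = Pow(7, 2) = 49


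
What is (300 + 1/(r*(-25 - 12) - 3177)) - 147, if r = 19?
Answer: 593639/3880 ≈ 153.00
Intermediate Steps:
(300 + 1/(r*(-25 - 12) - 3177)) - 147 = (300 + 1/(19*(-25 - 12) - 3177)) - 147 = (300 + 1/(19*(-37) - 3177)) - 147 = (300 + 1/(-703 - 3177)) - 147 = (300 + 1/(-3880)) - 147 = (300 - 1/3880) - 147 = 1163999/3880 - 147 = 593639/3880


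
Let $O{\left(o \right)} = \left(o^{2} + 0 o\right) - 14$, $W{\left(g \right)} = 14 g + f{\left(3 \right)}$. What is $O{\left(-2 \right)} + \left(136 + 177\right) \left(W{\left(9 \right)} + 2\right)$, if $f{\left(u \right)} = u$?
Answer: $40993$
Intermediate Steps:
$W{\left(g \right)} = 3 + 14 g$ ($W{\left(g \right)} = 14 g + 3 = 3 + 14 g$)
$O{\left(o \right)} = -14 + o^{2}$ ($O{\left(o \right)} = \left(o^{2} + 0\right) - 14 = o^{2} - 14 = -14 + o^{2}$)
$O{\left(-2 \right)} + \left(136 + 177\right) \left(W{\left(9 \right)} + 2\right) = \left(-14 + \left(-2\right)^{2}\right) + \left(136 + 177\right) \left(\left(3 + 14 \cdot 9\right) + 2\right) = \left(-14 + 4\right) + 313 \left(\left(3 + 126\right) + 2\right) = -10 + 313 \left(129 + 2\right) = -10 + 313 \cdot 131 = -10 + 41003 = 40993$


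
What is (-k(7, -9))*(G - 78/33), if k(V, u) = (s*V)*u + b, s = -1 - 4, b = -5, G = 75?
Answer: -247690/11 ≈ -22517.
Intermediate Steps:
s = -5
k(V, u) = -5 - 5*V*u (k(V, u) = (-5*V)*u - 5 = -5*V*u - 5 = -5 - 5*V*u)
(-k(7, -9))*(G - 78/33) = (-(-5 - 5*7*(-9)))*(75 - 78/33) = (-(-5 + 315))*(75 - 78*1/33) = (-1*310)*(75 - 26/11) = -310*799/11 = -247690/11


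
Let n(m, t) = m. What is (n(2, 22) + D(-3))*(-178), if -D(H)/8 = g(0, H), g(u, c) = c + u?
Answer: -4628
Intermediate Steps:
D(H) = -8*H (D(H) = -8*(H + 0) = -8*H)
(n(2, 22) + D(-3))*(-178) = (2 - 8*(-3))*(-178) = (2 + 24)*(-178) = 26*(-178) = -4628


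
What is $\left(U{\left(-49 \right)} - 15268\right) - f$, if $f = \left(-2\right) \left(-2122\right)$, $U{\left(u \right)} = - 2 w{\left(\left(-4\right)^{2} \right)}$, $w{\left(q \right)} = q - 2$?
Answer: $-19540$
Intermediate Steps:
$w{\left(q \right)} = -2 + q$
$U{\left(u \right)} = -28$ ($U{\left(u \right)} = - 2 \left(-2 + \left(-4\right)^{2}\right) = - 2 \left(-2 + 16\right) = \left(-2\right) 14 = -28$)
$f = 4244$
$\left(U{\left(-49 \right)} - 15268\right) - f = \left(-28 - 15268\right) - 4244 = -15296 - 4244 = -19540$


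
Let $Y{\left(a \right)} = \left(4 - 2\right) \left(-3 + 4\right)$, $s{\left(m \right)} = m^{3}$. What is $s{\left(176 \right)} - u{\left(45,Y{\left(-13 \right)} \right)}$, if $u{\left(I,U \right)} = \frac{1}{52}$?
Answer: $\frac{283492351}{52} \approx 5.4518 \cdot 10^{6}$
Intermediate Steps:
$Y{\left(a \right)} = 2$ ($Y{\left(a \right)} = 2 \cdot 1 = 2$)
$u{\left(I,U \right)} = \frac{1}{52}$
$s{\left(176 \right)} - u{\left(45,Y{\left(-13 \right)} \right)} = 176^{3} - \frac{1}{52} = 5451776 - \frac{1}{52} = \frac{283492351}{52}$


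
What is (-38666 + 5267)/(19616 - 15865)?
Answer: -33399/3751 ≈ -8.9040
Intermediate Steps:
(-38666 + 5267)/(19616 - 15865) = -33399/3751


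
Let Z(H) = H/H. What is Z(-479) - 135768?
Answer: -135767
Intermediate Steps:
Z(H) = 1
Z(-479) - 135768 = 1 - 135768 = -135767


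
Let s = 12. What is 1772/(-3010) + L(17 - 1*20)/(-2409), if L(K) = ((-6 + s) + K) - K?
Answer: -714468/1208515 ≈ -0.59120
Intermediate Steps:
L(K) = 6 (L(K) = ((-6 + 12) + K) - K = (6 + K) - K = 6)
1772/(-3010) + L(17 - 1*20)/(-2409) = 1772/(-3010) + 6/(-2409) = 1772*(-1/3010) + 6*(-1/2409) = -886/1505 - 2/803 = -714468/1208515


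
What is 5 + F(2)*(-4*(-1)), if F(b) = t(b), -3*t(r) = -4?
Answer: 31/3 ≈ 10.333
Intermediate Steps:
t(r) = 4/3 (t(r) = -⅓*(-4) = 4/3)
F(b) = 4/3
5 + F(2)*(-4*(-1)) = 5 + 4*(-4*(-1))/3 = 5 + (4/3)*4 = 5 + 16/3 = 31/3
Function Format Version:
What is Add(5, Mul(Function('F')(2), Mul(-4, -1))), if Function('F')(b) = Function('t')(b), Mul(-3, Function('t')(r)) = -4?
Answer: Rational(31, 3) ≈ 10.333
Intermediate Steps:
Function('t')(r) = Rational(4, 3) (Function('t')(r) = Mul(Rational(-1, 3), -4) = Rational(4, 3))
Function('F')(b) = Rational(4, 3)
Add(5, Mul(Function('F')(2), Mul(-4, -1))) = Add(5, Mul(Rational(4, 3), Mul(-4, -1))) = Add(5, Mul(Rational(4, 3), 4)) = Add(5, Rational(16, 3)) = Rational(31, 3)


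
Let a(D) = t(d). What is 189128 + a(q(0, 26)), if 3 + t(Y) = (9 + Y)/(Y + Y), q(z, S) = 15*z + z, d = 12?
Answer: 1513007/8 ≈ 1.8913e+5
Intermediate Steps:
q(z, S) = 16*z
t(Y) = -3 + (9 + Y)/(2*Y) (t(Y) = -3 + (9 + Y)/(Y + Y) = -3 + (9 + Y)/((2*Y)) = -3 + (9 + Y)*(1/(2*Y)) = -3 + (9 + Y)/(2*Y))
a(D) = -17/8 (a(D) = (1/2)*(9 - 5*12)/12 = (1/2)*(1/12)*(9 - 60) = (1/2)*(1/12)*(-51) = -17/8)
189128 + a(q(0, 26)) = 189128 - 17/8 = 1513007/8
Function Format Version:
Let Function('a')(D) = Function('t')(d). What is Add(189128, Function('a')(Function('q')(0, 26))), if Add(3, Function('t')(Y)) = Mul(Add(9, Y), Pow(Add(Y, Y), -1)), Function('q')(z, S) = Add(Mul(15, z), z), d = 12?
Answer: Rational(1513007, 8) ≈ 1.8913e+5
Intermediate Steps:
Function('q')(z, S) = Mul(16, z)
Function('t')(Y) = Add(-3, Mul(Rational(1, 2), Pow(Y, -1), Add(9, Y))) (Function('t')(Y) = Add(-3, Mul(Add(9, Y), Pow(Add(Y, Y), -1))) = Add(-3, Mul(Add(9, Y), Pow(Mul(2, Y), -1))) = Add(-3, Mul(Add(9, Y), Mul(Rational(1, 2), Pow(Y, -1)))) = Add(-3, Mul(Rational(1, 2), Pow(Y, -1), Add(9, Y))))
Function('a')(D) = Rational(-17, 8) (Function('a')(D) = Mul(Rational(1, 2), Pow(12, -1), Add(9, Mul(-5, 12))) = Mul(Rational(1, 2), Rational(1, 12), Add(9, -60)) = Mul(Rational(1, 2), Rational(1, 12), -51) = Rational(-17, 8))
Add(189128, Function('a')(Function('q')(0, 26))) = Add(189128, Rational(-17, 8)) = Rational(1513007, 8)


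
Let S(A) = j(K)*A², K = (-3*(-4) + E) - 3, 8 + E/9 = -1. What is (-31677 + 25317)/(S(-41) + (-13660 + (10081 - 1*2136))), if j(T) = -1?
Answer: 1590/1849 ≈ 0.85992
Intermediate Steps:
E = -81 (E = -72 + 9*(-1) = -72 - 9 = -81)
K = -72 (K = (-3*(-4) - 81) - 3 = (12 - 81) - 3 = -69 - 3 = -72)
S(A) = -A²
(-31677 + 25317)/(S(-41) + (-13660 + (10081 - 1*2136))) = (-31677 + 25317)/(-1*(-41)² + (-13660 + (10081 - 1*2136))) = -6360/(-1*1681 + (-13660 + (10081 - 2136))) = -6360/(-1681 + (-13660 + 7945)) = -6360/(-1681 - 5715) = -6360/(-7396) = -6360*(-1/7396) = 1590/1849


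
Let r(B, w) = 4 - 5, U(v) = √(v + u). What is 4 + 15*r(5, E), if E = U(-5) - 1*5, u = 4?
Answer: -11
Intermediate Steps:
U(v) = √(4 + v) (U(v) = √(v + 4) = √(4 + v))
E = -5 + I (E = √(4 - 5) - 1*5 = √(-1) - 5 = I - 5 = -5 + I ≈ -5.0 + 1.0*I)
r(B, w) = -1
4 + 15*r(5, E) = 4 + 15*(-1) = 4 - 15 = -11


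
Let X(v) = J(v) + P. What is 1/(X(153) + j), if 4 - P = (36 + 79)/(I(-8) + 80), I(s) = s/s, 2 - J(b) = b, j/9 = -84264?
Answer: -81/61440478 ≈ -1.3183e-6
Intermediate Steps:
j = -758376 (j = 9*(-84264) = -758376)
J(b) = 2 - b
I(s) = 1
P = 209/81 (P = 4 - (36 + 79)/(1 + 80) = 4 - 115/81 = 209/81 ≈ 2.5802)
X(v) = 371/81 - v (X(v) = (2 - v) + 209/81 = 371/81 - v)
1/(X(153) + j) = 1/((371/81 - 1*153) - 758376) = 1/((371/81 - 153) - 758376) = 1/(-12022/81 - 758376) = 1/(-61440478/81) = -81/61440478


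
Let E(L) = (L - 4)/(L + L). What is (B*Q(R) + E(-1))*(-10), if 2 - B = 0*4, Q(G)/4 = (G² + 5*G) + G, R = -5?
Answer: 375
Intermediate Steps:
E(L) = (-4 + L)/(2*L) (E(L) = (-4 + L)/((2*L)) = (-4 + L)*(1/(2*L)) = (-4 + L)/(2*L))
Q(G) = 4*G² + 24*G (Q(G) = 4*((G² + 5*G) + G) = 4*(G² + 6*G) = 4*G² + 24*G)
B = 2 (B = 2 - 0*4 = 2 - 1*0 = 2 + 0 = 2)
(B*Q(R) + E(-1))*(-10) = (2*(4*(-5)*(6 - 5)) + (½)*(-4 - 1)/(-1))*(-10) = (2*(4*(-5)*1) + (½)*(-1)*(-5))*(-10) = (2*(-20) + 5/2)*(-10) = (-40 + 5/2)*(-10) = -75/2*(-10) = 375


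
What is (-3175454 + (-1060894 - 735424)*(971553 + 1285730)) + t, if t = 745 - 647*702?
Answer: -4054801712897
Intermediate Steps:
t = -453449 (t = 745 - 454194 = -453449)
(-3175454 + (-1060894 - 735424)*(971553 + 1285730)) + t = (-3175454 + (-1060894 - 735424)*(971553 + 1285730)) - 453449 = (-3175454 - 1796318*2257283) - 453449 = (-3175454 - 4054798083994) - 453449 = -4054801259448 - 453449 = -4054801712897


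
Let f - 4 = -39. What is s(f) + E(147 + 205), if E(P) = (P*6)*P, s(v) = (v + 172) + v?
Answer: 743526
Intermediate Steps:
f = -35 (f = 4 - 39 = -35)
s(v) = 172 + 2*v (s(v) = (172 + v) + v = 172 + 2*v)
E(P) = 6*P² (E(P) = (6*P)*P = 6*P²)
s(f) + E(147 + 205) = (172 + 2*(-35)) + 6*(147 + 205)² = (172 - 70) + 6*352² = 102 + 6*123904 = 102 + 743424 = 743526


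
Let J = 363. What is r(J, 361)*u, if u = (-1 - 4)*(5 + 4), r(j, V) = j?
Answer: -16335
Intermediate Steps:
u = -45 (u = -5*9 = -45)
r(J, 361)*u = 363*(-45) = -16335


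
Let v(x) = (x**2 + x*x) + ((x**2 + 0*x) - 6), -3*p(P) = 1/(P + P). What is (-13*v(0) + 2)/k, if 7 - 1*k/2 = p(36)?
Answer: 8640/1513 ≈ 5.7105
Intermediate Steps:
p(P) = -1/(6*P) (p(P) = -1/(3*(P + P)) = -1/(2*P)/3 = -1/(6*P))
v(x) = -6 + 3*x**2 (v(x) = (x**2 + x**2) + ((x**2 + 0) - 6) = 2*x**2 + (x**2 - 6) = 2*x**2 + (-6 + x**2) = -6 + 3*x**2)
k = 1513/108 (k = 14 - (-1)/(3*36) = 14 - 2*(-1/216) = 14 + 1/108 = 1513/108 ≈ 14.009)
(-13*v(0) + 2)/k = (-13*(-6 + 3*0**2) + 2)/(1513/108) = (-13*(-6 + 3*0) + 2)*(108/1513) = (-13*(-6 + 0) + 2)*(108/1513) = (-13*(-6) + 2)*(108/1513) = (78 + 2)*(108/1513) = 80*(108/1513) = 8640/1513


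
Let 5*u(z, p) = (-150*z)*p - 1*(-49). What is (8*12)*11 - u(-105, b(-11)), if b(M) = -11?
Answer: 178481/5 ≈ 35696.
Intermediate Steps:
u(z, p) = 49/5 - 30*p*z (u(z, p) = ((-150*z)*p - 1*(-49))/5 = (-150*p*z + 49)/5 = (49 - 150*p*z)/5 = 49/5 - 30*p*z)
(8*12)*11 - u(-105, b(-11)) = (8*12)*11 - (49/5 - 30*(-11)*(-105)) = 96*11 - (49/5 - 34650) = 1056 - 1*(-173201/5) = 1056 + 173201/5 = 178481/5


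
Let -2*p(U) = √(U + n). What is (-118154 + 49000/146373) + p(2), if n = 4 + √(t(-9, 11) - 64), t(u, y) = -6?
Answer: -17294506442/146373 - √(6 + I*√70)/2 ≈ -1.1816e+5 - 0.73277*I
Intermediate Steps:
n = 4 + I*√70 (n = 4 + √(-6 - 64) = 4 + √(-70) = 4 + I*√70 ≈ 4.0 + 8.3666*I)
p(U) = -√(4 + U + I*√70)/2 (p(U) = -√(U + (4 + I*√70))/2 = -√(4 + U + I*√70)/2)
(-118154 + 49000/146373) + p(2) = (-118154 + 49000/146373) - √(4 + 2 + I*√70)/2 = (-118154 + 49000*(1/146373)) - √(6 + I*√70)/2 = (-118154 + 49000/146373) - √(6 + I*√70)/2 = -17294506442/146373 - √(6 + I*√70)/2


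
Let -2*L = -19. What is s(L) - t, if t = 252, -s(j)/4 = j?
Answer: -290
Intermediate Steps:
L = 19/2 (L = -1/2*(-19) = 19/2 ≈ 9.5000)
s(j) = -4*j
s(L) - t = -4*19/2 - 1*252 = -38 - 252 = -290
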